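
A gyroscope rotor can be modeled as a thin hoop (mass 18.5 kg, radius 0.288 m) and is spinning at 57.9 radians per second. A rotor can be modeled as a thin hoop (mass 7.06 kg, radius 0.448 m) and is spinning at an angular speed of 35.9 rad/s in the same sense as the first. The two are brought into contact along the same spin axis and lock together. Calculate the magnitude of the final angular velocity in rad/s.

The coupling torques are internal; angular momentum about the shared axis is conserved.
Moments of inertia: I_A = (18.5)(0.288)² = 1.534 kg·m²; I_B = (7.06)(0.448)² = 1.417 kg·m².
Taking A's sense as positive: L = (1.534)(57.9) + (1.417)(35.9) = 139.7 kg·m²·rad/s.
Combined I = 1.534 + 1.417 = 2.951 kg·m².
ω_f = L / I = 139.7 / 2.951 = 47.34 rad/s.

|ω_f| ≈ 47.3 rad/s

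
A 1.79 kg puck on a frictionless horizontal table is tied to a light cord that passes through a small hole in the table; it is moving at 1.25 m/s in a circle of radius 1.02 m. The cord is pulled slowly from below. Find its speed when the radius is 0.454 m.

The only horizontal force on the mass is along the cord (radial), so it exerts no torque about the hole and angular momentum m v r is conserved.
v₂ = v₁ r₁ / r₂ = (1.25)(1.02) / (0.454) = 2.808 m/s.

v₂ ≈ 2.81 m/s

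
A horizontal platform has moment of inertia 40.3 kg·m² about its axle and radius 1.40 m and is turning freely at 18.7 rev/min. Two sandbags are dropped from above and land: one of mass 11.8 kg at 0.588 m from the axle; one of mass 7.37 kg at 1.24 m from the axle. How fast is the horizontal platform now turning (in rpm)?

ω_f ≈ 13.5 rpm

No external torque acts about the axle; L_before = L_after.
Added inertia Σmr² = (11.8)(0.588)² + (7.37)(1.24)² = 15.41 kg·m²; I_f = 40.30 + 15.41 = 55.71 kg·m².
ω_f = I_p ω_i / I_f = (40.30)(18.7) / 55.71 = 13.53 rpm.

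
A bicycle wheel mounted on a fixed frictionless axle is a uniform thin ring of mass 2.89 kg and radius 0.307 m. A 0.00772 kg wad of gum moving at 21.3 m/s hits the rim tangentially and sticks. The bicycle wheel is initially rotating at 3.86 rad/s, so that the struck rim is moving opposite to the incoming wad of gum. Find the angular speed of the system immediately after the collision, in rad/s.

|ω_f| ≈ 3.66 rad/s

About the axle the impulsive forces during the collision are internal, so angular momentum about that axis is conserved.
I_p = (2.89)(0.307)² = 0.2724 kg·m². Taking the sense of the wad of gum's angular momentum as positive, L_{wad} = m v R = (0.00772)(21.3)(0.307) = 0.05048 kg·m²/s.
L_i = −I_p ω_p + m v R = −(0.2724)(3.86) + 0.05048 = -1.001 kg·m²/s.
After sticking, I_f = I_p + m R² = 0.2724 + (0.00772)(0.307)² = 0.2731 kg·m².
ω_f = L_i / I_f = -1.001 / 0.2731 = -3.665 rad/s.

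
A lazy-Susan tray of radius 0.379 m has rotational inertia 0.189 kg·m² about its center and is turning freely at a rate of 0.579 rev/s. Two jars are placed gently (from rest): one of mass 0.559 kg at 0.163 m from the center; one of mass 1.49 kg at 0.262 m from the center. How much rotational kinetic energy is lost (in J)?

energy lost ≈ 0.479 J

The added mass arrives with no angular momentum about the center, and any external torque about the center is negligible, so the system's angular momentum is conserved.
Added inertia Σmr² = (0.559)(0.163)² + (1.49)(0.262)² = 0.1171 kg·m²; I_f = 0.1890 + 0.1171 = 0.3061 kg·m².
ω_f = I_p ω_i / I_f = (0.1890)(0.579) / 0.3061 = 0.3575 rev/s.
KE_i = ½(0.1890)(3.638 rad/s)² = 1.251 J; KE_f = ½(0.3061)(2.246)² = 0.7722 J.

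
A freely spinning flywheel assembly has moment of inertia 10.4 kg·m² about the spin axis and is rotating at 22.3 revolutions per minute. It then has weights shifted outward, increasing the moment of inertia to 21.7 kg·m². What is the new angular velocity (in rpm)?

No external torque acts about the spin axis, so angular momentum is conserved.
ω₂ = I₁ω₁ / I₂ = (10.40)(22.3 rpm) / (21.70) = 10.69 rpm.

ω₂ ≈ 10.7 rpm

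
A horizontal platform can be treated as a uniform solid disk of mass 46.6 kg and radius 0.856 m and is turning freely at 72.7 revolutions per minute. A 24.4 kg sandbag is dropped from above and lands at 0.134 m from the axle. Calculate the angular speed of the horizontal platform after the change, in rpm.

ω_f ≈ 70.9 rpm

No external torque acts about the axle; L_before = L_after.
I_p = ½(46.6)(0.856)² = 17.07 kg·m².
Added inertia Σmr² = (24.4)(0.134)² = 0.4381 kg·m²; I_f = 17.07 + 0.4381 = 17.51 kg·m².
ω_f = I_p ω_i / I_f = (17.07)(72.7) / 17.51 = 70.88 rpm.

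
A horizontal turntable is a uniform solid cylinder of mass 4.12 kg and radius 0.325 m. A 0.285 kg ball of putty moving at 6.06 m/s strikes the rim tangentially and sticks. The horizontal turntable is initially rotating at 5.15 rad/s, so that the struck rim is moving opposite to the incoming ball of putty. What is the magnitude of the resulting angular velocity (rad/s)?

|ω_f| ≈ 2.26 rad/s

About the axle the impulsive forces during the collision are internal, so angular momentum about that axis is conserved.
I_p = ½(4.12)(0.325)² = 0.2176 kg·m². Taking the sense of the ball of putty's angular momentum as positive, L_{ball} = m v R = (0.285)(6.06)(0.325) = 0.5613 kg·m²/s.
L_i = −I_p ω_p + m v R = −(0.2176)(5.15) + 0.5613 = -0.5593 kg·m²/s.
After sticking, I_f = I_p + m R² = 0.2176 + (0.285)(0.325)² = 0.2477 kg·m².
ω_f = L_i / I_f = -0.5593 / 0.2477 = -2.258 rad/s.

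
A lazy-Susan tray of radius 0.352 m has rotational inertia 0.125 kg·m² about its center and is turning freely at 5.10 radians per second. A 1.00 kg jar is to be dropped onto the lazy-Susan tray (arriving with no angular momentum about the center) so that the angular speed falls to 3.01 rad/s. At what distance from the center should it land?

r ≈ 0.295 m

The added mass arrives with no angular momentum about the center, and any external torque about the center is negligible, so the system's angular momentum is conserved.
I_p ω_i = (I_p + m r²) ω_f ⇒ m r² = I_p(ω_i/ω_f − 1) = 0.1250(5.10/3.01 − 1) = 0.08679 kg·m².
r = √(0.08679/1.00) = 0.2946 m.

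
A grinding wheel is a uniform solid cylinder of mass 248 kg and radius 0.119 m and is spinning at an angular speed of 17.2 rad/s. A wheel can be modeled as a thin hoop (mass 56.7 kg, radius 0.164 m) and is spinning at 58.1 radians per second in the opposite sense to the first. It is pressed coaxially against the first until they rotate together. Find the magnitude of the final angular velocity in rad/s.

|ω_f| ≈ 17.8 rad/s

The coupling torques are internal; angular momentum about the shared axis is conserved.
Moments of inertia: I_A = ½(248)(0.119)² = 1.756 kg·m²; I_B = (56.7)(0.164)² = 1.525 kg·m².
Taking A's sense as positive: L = (1.756)(17.2) − (1.525)(58.1) = -58.40 kg·m²·rad/s.
Combined I = 1.756 + 1.525 = 3.281 kg·m².
ω_f = L / I = -58.40 / 3.281 = -17.80 rad/s.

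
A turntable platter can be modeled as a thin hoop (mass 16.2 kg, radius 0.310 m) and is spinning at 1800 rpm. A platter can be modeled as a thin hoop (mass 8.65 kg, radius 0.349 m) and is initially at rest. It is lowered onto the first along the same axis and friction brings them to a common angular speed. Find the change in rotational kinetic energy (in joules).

ΔKE ≈ -11200 J

The coupling torques are internal; angular momentum about the shared axis is conserved.
Moments of inertia: I_A = (16.2)(0.310)² = 1.557 kg·m²; I_B = (8.65)(0.349)² = 1.054 kg·m².
Taking A's sense as positive: L = (1.557)(1800) = 2802 kg·m²·rpm.
Combined I = 1.557 + 1.054 = 2.610 kg·m².
ω_f = L / I = 2802 / 2.610 = 1074 rpm.
KE_i = ½ΣIω² = 27660 J; KE_f = ½(2.610)(112.4)² = 16490 J.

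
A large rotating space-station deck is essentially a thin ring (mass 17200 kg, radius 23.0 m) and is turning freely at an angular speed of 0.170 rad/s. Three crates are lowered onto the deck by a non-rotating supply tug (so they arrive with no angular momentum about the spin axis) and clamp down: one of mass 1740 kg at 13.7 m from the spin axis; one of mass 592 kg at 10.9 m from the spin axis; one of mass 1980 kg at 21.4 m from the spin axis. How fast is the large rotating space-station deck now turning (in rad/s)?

ω_f ≈ 0.149 rad/s

The added mass arrives with no angular momentum about the spin axis, and any external torque about the spin axis is negligible, so the system's angular momentum is conserved.
I_p = (17200)(23.0)² = 9.099e+06 kg·m².
Added inertia Σmr² = (1740)(13.7)² + (592)(10.9)² + (1980)(21.4)² = 1.304e+06 kg·m²; I_f = 9.099e+06 + 1.304e+06 = 1.040e+07 kg·m².
ω_f = I_p ω_i / I_f = (9.099e+06)(0.170) / 1.040e+07 = 0.1487 rad/s.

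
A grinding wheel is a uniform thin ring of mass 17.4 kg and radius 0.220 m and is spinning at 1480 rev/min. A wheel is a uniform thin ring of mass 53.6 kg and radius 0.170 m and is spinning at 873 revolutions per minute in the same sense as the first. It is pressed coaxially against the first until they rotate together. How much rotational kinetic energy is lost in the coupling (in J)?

ΔKE lost ≈ 1100 J

The coupling torques are internal; angular momentum about the shared axis is conserved.
Moments of inertia: I_A = (17.4)(0.220)² = 0.8422 kg·m²; I_B = (53.6)(0.170)² = 1.549 kg·m².
Taking A's sense as positive: L = (0.8422)(1480) + (1.549)(873) = 2599 kg·m²·rpm.
Combined I = 0.8422 + 1.549 = 2.391 kg·m².
ω_f = L / I = 2599 / 2.391 = 1087 rpm.
KE_i = ½ΣIω² = 16590 J; KE_f = ½(2.391)(113.8)² = 15490 J.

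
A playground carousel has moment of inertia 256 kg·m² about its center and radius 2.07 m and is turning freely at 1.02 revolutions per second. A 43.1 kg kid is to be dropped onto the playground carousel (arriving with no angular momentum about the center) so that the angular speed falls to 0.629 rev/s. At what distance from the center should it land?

The added mass arrives with no angular momentum about the center, and any external torque about the center is negligible, so the system's angular momentum is conserved.
I_p ω_i = (I_p + m r²) ω_f ⇒ m r² = I_p(ω_i/ω_f − 1) = 256.0(1.02/0.629 − 1) = 159.1 kg·m².
r = √(159.1/43.1) = 1.922 m.

r ≈ 1.92 m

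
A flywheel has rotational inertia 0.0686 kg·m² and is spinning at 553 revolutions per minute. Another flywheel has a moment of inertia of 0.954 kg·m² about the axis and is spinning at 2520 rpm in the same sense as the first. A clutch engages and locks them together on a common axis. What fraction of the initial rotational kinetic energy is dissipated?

fraction ≈ 0.0407

No external torque acts about the common axis, so total angular momentum is conserved.
Taking A's sense as positive: L = (0.06860)(553) + (0.9540)(2520) = 2442 kg·m²·rpm.
Combined I = 0.06860 + 0.9540 = 1.023 kg·m².
ω_f = L / I = 2442 / 1.023 = 2388 rpm.
KE_i = ½ΣIω² = 33330 J; KE_f = ½(1.023)(250.1)² = 31980 J.
Fraction dissipated = (KE_i − KE_f)/KE_i = 0.04073.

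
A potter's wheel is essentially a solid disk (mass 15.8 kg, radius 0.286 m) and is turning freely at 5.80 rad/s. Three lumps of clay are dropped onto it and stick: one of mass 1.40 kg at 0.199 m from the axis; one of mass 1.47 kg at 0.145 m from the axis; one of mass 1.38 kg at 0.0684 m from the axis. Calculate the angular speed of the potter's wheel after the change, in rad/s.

ω_f ≈ 5.07 rad/s

The added mass arrives with no angular momentum about the axis, and any external torque about the axis is negligible, so the system's angular momentum is conserved.
I_p = ½(15.8)(0.286)² = 0.6462 kg·m².
Added inertia Σmr² = (1.40)(0.199)² + (1.47)(0.145)² + (1.38)(0.0684)² = 0.09280 kg·m²; I_f = 0.6462 + 0.09280 = 0.7390 kg·m².
ω_f = I_p ω_i / I_f = (0.6462)(5.80) / 0.7390 = 5.072 rad/s.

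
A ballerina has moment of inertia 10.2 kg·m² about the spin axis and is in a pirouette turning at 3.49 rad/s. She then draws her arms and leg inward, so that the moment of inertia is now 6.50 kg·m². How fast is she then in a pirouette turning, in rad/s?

ω₂ ≈ 5.48 rad/s

With no external torque about the axis, L is conserved: I₁ω₁ = I₂ω₂.
ω₂ = I₁ω₁ / I₂ = (10.20)(3.49 rad/s) / (6.500) = 5.477 rad/s.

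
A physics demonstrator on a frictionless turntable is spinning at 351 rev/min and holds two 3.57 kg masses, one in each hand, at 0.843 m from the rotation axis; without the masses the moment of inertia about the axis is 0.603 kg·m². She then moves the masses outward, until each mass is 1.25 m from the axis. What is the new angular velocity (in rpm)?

No external torque acts about the spin axis, so angular momentum is conserved.
I₁ = 0.603 + 2(3.57)(0.843)² = 5.677 kg·m²; I₂ = 0.603 + 2(3.57)(1.25)² = 11.76 kg·m².
ω₂ = I₁ω₁ / I₂ = (5.677)(351 rpm) / (11.76) = 169.5 rpm.

ω₂ ≈ 169 rpm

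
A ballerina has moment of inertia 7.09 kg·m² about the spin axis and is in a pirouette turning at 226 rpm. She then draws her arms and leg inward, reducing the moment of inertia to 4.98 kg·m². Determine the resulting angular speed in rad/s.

ω₂ ≈ 33.7 rad/s

No external torque acts about the spin axis, so angular momentum is conserved.
ω₂ = I₁ω₁ / I₂ = (7.090)(226 rpm) / (4.980) = 321.8 rpm = 33.69 rad/s.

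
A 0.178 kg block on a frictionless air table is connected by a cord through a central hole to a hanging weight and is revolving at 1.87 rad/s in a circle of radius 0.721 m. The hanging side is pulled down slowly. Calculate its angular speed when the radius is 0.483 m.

ω₂ ≈ 4.17 rad/s

No torque about the axis ⇒ m r₁² ω₁ = m r₂² ω₂.
ω₂ = ω₁ (r₁/r₂)² = (1.87)(0.721/0.483)² = 4.167 rad/s.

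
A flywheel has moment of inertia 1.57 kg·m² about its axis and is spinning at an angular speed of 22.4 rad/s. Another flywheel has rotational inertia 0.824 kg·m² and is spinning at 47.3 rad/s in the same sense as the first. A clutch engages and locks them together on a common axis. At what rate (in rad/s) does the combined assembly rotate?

|ω_f| ≈ 31.0 rad/s

No external torque acts about the common axis, so total angular momentum is conserved.
Taking A's sense as positive: L = (1.570)(22.4) + (0.8240)(47.3) = 74.14 kg·m²·rad/s.
Combined I = 1.570 + 0.8240 = 2.394 kg·m².
ω_f = L / I = 74.14 / 2.394 = 30.97 rad/s.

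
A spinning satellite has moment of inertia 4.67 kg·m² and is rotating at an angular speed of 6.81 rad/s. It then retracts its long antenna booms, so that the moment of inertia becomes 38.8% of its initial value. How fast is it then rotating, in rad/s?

ω₂ ≈ 17.6 rad/s

With no external torque about the axis, L is conserved: I₁ω₁ = I₂ω₂.
I₂ = 0.388 × 4.67 = 1.812 kg·m².
ω₂ = I₁ω₁ / I₂ = (4.670)(6.81 rad/s) / (1.812) = 17.55 rad/s.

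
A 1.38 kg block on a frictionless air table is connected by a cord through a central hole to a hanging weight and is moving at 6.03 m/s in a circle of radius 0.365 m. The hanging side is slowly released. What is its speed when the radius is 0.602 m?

v₂ ≈ 3.66 m/s

Central (radial) force ⇒ zero torque about the center ⇒ m v r is constant.
v₂ = v₁ r₁ / r₂ = (6.03)(0.365) / (0.602) = 3.656 m/s.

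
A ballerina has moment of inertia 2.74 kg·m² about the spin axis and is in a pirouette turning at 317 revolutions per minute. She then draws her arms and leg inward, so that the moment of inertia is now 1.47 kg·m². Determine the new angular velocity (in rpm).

With no external torque about the axis, L is conserved: I₁ω₁ = I₂ω₂.
ω₂ = I₁ω₁ / I₂ = (2.740)(317 rpm) / (1.470) = 590.9 rpm.

ω₂ ≈ 591 rpm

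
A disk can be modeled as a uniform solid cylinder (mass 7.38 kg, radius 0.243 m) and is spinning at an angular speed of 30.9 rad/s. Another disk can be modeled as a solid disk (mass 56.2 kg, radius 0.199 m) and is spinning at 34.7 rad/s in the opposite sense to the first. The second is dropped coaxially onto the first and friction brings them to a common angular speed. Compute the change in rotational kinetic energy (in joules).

The coupling torques are internal; angular momentum about the shared axis is conserved.
Moments of inertia: I_A = ½(7.38)(0.243)² = 0.2179 kg·m²; I_B = ½(56.2)(0.199)² = 1.113 kg·m².
Taking A's sense as positive: L = (0.2179)(30.9) − (1.113)(34.7) = -31.88 kg·m²·rad/s.
Combined I = 0.2179 + 1.113 = 1.331 kg·m².
ω_f = L / I = -31.88 / 1.331 = -23.96 rad/s.
KE_i = ½ΣIω² = 774.0 J; KE_f = ½(1.331)(23.96)² = 381.9 J.

ΔKE ≈ -392 J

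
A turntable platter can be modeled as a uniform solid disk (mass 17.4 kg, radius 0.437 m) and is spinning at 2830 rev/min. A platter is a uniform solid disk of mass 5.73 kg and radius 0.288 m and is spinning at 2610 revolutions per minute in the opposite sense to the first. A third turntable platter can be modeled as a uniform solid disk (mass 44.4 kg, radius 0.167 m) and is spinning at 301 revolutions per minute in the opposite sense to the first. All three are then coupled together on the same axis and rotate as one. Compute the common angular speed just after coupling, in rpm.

|ω_f| ≈ 1550 rpm

No external torque acts about the common axis, so total angular momentum is conserved.
Moments of inertia: I_A = ½(17.4)(0.437)² = 1.661 kg·m²; I_B = ½(5.73)(0.288)² = 0.2376 kg·m²; I_C = ½(44.4)(0.167)² = 0.6191 kg·m².
Taking A's sense as positive: L = (1.661)(2830) − (0.2376)(2610) − (0.6191)(301) = 3895 kg·m²·rpm.
Combined I = 1.661 + 0.2376 + 0.6191 = 2.518 kg·m².
ω_f = L / I = 3895 / 2.518 = 1547 rpm.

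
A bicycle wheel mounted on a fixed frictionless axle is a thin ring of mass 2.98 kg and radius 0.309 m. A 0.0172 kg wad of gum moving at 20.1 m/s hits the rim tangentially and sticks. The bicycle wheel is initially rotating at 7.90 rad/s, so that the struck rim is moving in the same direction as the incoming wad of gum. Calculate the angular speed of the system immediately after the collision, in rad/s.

|ω_f| ≈ 8.23 rad/s

About the axle the impulsive forces during the collision are internal, so angular momentum about that axis is conserved.
I_p = (2.98)(0.309)² = 0.2845 kg·m². Taking the sense of the wad of gum's angular momentum as positive, L_{wad} = m v R = (0.0172)(20.1)(0.309) = 0.1068 kg·m²/s.
L_i = +I_p ω_p + m v R = +(0.2845)(7.90) + 0.1068 = 2.355 kg·m²/s.
After sticking, I_f = I_p + m R² = 0.2845 + (0.0172)(0.309)² = 0.2862 kg·m².
ω_f = L_i / I_f = 2.355 / 0.2862 = 8.228 rad/s.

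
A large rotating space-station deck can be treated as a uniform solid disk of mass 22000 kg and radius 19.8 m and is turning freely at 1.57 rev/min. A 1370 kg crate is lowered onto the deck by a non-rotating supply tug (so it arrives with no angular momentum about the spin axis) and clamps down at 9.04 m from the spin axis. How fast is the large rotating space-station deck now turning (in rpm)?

ω_f ≈ 1.53 rpm

No external torque acts about the spin axis; L_before = L_after.
I_p = ½(22000)(19.8)² = 4.312e+06 kg·m².
Added inertia Σmr² = (1370)(9.04)² = 1.120e+05 kg·m²; I_f = 4.312e+06 + 1.120e+05 = 4.424e+06 kg·m².
ω_f = I_p ω_i / I_f = (4.312e+06)(1.57) / 4.424e+06 = 1.530 rpm.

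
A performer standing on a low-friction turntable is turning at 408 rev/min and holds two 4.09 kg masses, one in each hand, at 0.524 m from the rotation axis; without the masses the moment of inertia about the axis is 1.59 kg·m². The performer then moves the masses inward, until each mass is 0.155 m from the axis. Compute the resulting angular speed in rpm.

Angular momentum about the spin axis is conserved since the torque about it is zero.
I₁ = 1.59 + 2(4.09)(0.524)² = 3.836 kg·m²; I₂ = 1.59 + 2(4.09)(0.155)² = 1.787 kg·m².
ω₂ = I₁ω₁ / I₂ = (3.836)(408 rpm) / (1.787) = 876.1 rpm.

ω₂ ≈ 876 rpm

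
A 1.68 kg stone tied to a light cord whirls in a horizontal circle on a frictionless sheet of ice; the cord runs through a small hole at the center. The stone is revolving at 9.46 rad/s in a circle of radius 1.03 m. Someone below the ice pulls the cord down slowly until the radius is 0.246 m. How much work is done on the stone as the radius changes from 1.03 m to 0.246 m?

The constraining force is radial, so m r² ω about the center is conserved.
ω₂ = ω₁ (r₁/r₂)² = (9.46)(1.03/0.246)² = 165.8 rad/s.
W = ΔKE = ½m(v₂² − v₁²) = 1318 J.

W ≈ 1320 J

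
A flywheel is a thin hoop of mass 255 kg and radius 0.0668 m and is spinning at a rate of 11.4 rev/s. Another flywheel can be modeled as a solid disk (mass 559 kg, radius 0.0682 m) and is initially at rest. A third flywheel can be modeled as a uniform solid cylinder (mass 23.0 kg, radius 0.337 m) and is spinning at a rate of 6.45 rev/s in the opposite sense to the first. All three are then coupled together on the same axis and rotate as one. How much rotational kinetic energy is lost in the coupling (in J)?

No external torque acts about the common axis, so total angular momentum is conserved.
Moments of inertia: I_A = (255)(0.0668)² = 1.138 kg·m²; I_B = ½(559)(0.0682)² = 1.300 kg·m²; I_C = ½(23.0)(0.337)² = 1.306 kg·m².
Taking A's sense as positive: L = (1.138)(11.4) − (1.306)(6.45) = 4.548 kg·m²·rev/s.
Combined I = 1.138 + 1.300 + 1.306 = 3.744 kg·m².
ω_f = L / I = 4.548 / 3.744 = 1.215 rev/s.
KE_i = ½ΣIω² = 3992 J; KE_f = ½(3.744)(7.632)² = 109.0 J.

ΔKE lost ≈ 3880 J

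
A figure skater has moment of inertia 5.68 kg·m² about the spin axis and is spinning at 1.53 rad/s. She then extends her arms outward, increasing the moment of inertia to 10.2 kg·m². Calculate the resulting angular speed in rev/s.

With no external torque about the axis, L is conserved: I₁ω₁ = I₂ω₂.
ω₂ = I₁ω₁ / I₂ = (5.680)(1.53 rad/s) / (10.20) = 0.8520 rad/s = 0.1356 rev/s.

ω₂ ≈ 0.136 rev/s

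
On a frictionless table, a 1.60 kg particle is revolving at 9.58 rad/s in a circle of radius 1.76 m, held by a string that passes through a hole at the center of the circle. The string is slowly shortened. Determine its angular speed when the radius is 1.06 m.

The constraining force is radial, so m r² ω about the center is conserved.
ω₂ = ω₁ (r₁/r₂)² = (9.58)(1.76/1.06)² = 26.41 rad/s.

ω₂ ≈ 26.4 rad/s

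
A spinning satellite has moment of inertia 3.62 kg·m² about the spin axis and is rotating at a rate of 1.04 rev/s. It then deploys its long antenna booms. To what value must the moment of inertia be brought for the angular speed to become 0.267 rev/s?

With no external torque about the axis, L is conserved: I₁ω₁ = I₂ω₂.
I₂ = I₁ω₁ / ω₂ = (3.62)(1.04) / (0.267) = 14.10 kg·m².

I₂ ≈ 14.1 kg·m²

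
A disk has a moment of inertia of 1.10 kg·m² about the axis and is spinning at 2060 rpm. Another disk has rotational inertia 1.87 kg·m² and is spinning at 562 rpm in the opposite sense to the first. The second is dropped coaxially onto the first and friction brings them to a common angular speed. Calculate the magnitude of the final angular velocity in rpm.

|ω_f| ≈ 409 rpm

The coupling torques are internal; angular momentum about the shared axis is conserved.
Taking A's sense as positive: L = (1.100)(2060) − (1.870)(562) = 1215 kg·m²·rpm.
Combined I = 1.100 + 1.870 = 2.970 kg·m².
ω_f = L / I = 1215 / 2.970 = 409.1 rpm.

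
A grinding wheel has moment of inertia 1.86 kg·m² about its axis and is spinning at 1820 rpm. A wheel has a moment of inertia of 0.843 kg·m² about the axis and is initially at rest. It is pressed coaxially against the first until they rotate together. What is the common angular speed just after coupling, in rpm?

The coupling torques are internal; angular momentum about the shared axis is conserved.
Taking A's sense as positive: L = (1.860)(1820) = 3385 kg·m²·rpm.
Combined I = 1.860 + 0.8430 = 2.703 kg·m².
ω_f = L / I = 3385 / 2.703 = 1252 rpm.

|ω_f| ≈ 1250 rpm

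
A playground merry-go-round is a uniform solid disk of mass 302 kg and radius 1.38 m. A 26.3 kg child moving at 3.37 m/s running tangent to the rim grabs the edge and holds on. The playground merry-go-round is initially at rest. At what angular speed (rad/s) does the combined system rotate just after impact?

|ω_f| ≈ 0.362 rad/s

About the axle the impulsive forces during the collision are internal, so angular momentum about that axis is conserved.
I_p = ½(302)(1.38)² = 287.6 kg·m². Taking the sense of the child's angular momentum as positive, L_{child} = m v R = (26.3)(3.37)(1.38) = 122.3 kg·m²/s.
L_i = 0 + 122.3 = 122.3 kg·m²/s.
After sticking, I_f = I_p + m R² = 287.6 + (26.3)(1.38)² = 337.7 kg·m².
ω_f = L_i / I_f = 122.3 / 337.7 = 0.3622 rad/s.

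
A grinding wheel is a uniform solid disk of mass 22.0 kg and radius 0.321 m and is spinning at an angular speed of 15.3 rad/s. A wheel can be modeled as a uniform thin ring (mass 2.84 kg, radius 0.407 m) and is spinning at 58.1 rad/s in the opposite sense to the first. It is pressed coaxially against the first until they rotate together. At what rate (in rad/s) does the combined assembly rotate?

The coupling torques are internal; angular momentum about the shared axis is conserved.
Moments of inertia: I_A = ½(22.0)(0.321)² = 1.133 kg·m²; I_B = (2.84)(0.407)² = 0.4704 kg·m².
Taking A's sense as positive: L = (1.133)(15.3) − (0.4704)(58.1) = -9.991 kg·m²·rad/s.
Combined I = 1.133 + 0.4704 = 1.604 kg·m².
ω_f = L / I = -9.991 / 1.604 = -6.229 rad/s.

|ω_f| ≈ 6.23 rad/s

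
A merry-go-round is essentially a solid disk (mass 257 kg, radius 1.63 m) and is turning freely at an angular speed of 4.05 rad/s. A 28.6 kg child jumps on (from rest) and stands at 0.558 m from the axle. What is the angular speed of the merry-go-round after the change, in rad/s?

No external torque acts about the axle; L_before = L_after.
I_p = ½(257)(1.63)² = 341.4 kg·m².
Added inertia Σmr² = (28.6)(0.558)² = 8.905 kg·m²; I_f = 341.4 + 8.905 = 350.3 kg·m².
ω_f = I_p ω_i / I_f = (341.4)(4.05) / 350.3 = 3.947 rad/s.

ω_f ≈ 3.95 rad/s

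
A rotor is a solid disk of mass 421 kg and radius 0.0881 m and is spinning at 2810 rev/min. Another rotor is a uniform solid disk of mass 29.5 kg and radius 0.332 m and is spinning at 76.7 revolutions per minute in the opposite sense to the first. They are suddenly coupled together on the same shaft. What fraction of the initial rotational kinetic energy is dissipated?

fraction ≈ 0.526

No external torque acts about the common axis, so total angular momentum is conserved.
Moments of inertia: I_A = ½(421)(0.0881)² = 1.634 kg·m²; I_B = ½(29.5)(0.332)² = 1.626 kg·m².
Taking A's sense as positive: L = (1.634)(2810) − (1.626)(76.7) = 4466 kg·m²·rpm.
Combined I = 1.634 + 1.626 = 3.260 kg·m².
ω_f = L / I = 4466 / 3.260 = 1370 rpm.
KE_i = ½ΣIω² = 70790 J; KE_f = ½(3.260)(143.5)² = 33560 J.
Fraction dissipated = (KE_i − KE_f)/KE_i = 0.5260.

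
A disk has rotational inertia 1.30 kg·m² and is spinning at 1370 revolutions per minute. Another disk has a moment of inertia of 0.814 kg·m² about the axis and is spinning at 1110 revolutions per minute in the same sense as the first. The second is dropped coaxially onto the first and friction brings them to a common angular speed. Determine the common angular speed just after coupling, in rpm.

No external torque acts about the common axis, so total angular momentum is conserved.
Taking A's sense as positive: L = (1.300)(1370) + (0.8140)(1110) = 2685 kg·m²·rpm.
Combined I = 1.300 + 0.8140 = 2.114 kg·m².
ω_f = L / I = 2685 / 2.114 = 1270 rpm.

|ω_f| ≈ 1270 rpm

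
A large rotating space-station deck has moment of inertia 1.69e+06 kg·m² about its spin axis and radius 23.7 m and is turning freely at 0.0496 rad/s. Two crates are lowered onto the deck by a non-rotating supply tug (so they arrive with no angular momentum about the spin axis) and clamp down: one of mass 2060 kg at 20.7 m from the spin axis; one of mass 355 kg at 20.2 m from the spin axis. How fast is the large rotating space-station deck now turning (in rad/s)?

No external torque acts about the spin axis; L_before = L_after.
Added inertia Σmr² = (2060)(20.7)² + (355)(20.2)² = 1.028e+06 kg·m²; I_f = 1.690e+06 + 1.028e+06 = 2.718e+06 kg·m².
ω_f = I_p ω_i / I_f = (1.690e+06)(0.0496) / 2.718e+06 = 0.03085 rad/s.

ω_f ≈ 0.0308 rad/s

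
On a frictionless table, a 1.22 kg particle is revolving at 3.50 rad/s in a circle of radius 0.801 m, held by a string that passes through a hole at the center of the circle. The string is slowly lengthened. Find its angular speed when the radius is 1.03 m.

No torque about the axis ⇒ m r₁² ω₁ = m r₂² ω₂.
ω₂ = ω₁ (r₁/r₂)² = (3.50)(0.801/1.03)² = 2.117 rad/s.

ω₂ ≈ 2.12 rad/s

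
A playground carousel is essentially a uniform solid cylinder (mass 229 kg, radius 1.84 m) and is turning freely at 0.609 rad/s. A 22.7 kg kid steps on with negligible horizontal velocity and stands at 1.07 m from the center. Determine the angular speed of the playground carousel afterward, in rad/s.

The added mass arrives with no angular momentum about the center, and any external torque about the center is negligible, so the system's angular momentum is conserved.
I_p = ½(229)(1.84)² = 387.7 kg·m².
Added inertia Σmr² = (22.7)(1.07)² = 25.99 kg·m²; I_f = 387.7 + 25.99 = 413.6 kg·m².
ω_f = I_p ω_i / I_f = (387.7)(0.609) / 413.6 = 0.5707 rad/s.

ω_f ≈ 0.571 rad/s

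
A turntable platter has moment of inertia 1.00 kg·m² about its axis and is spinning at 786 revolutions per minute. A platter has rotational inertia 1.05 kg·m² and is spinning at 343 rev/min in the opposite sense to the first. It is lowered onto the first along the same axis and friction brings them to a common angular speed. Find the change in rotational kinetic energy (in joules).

No external torque acts about the common axis, so total angular momentum is conserved.
Taking A's sense as positive: L = (1.000)(786) − (1.050)(343) = 425.8 kg·m²·rpm.
Combined I = 1.000 + 1.050 = 2.050 kg·m².
ω_f = L / I = 425.8 / 2.050 = 207.7 rpm.
KE_i = ½ΣIω² = 4065 J; KE_f = ½(2.050)(21.75)² = 485.1 J.

ΔKE ≈ -3580 J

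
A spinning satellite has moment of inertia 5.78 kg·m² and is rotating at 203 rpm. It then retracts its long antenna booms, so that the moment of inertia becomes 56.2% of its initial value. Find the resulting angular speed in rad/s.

ω₂ ≈ 37.8 rad/s

With no external torque about the axis, L is conserved: I₁ω₁ = I₂ω₂.
I₂ = 0.562 × 5.78 = 3.248 kg·m².
ω₂ = I₁ω₁ / I₂ = (5.780)(203 rpm) / (3.248) = 361.2 rpm = 37.83 rad/s.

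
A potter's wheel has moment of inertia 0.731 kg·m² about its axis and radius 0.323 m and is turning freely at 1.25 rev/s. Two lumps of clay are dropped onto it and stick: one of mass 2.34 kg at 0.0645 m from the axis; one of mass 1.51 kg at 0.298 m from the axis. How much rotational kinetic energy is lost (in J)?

energy lost ≈ 3.71 J

No external torque acts about the axis; L_before = L_after.
Added inertia Σmr² = (2.34)(0.0645)² + (1.51)(0.298)² = 0.1438 kg·m²; I_f = 0.7310 + 0.1438 = 0.8748 kg·m².
ω_f = I_p ω_i / I_f = (0.7310)(1.25) / 0.8748 = 1.044 rev/s.
KE_i = ½(0.7310)(7.854 rad/s)² = 22.55 J; KE_f = ½(0.8748)(6.563)² = 18.84 J.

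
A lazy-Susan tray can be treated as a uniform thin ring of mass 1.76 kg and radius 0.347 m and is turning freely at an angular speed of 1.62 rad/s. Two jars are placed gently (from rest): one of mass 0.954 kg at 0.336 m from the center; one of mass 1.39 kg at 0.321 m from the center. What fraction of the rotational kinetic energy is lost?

fraction ≈ 0.542

No external torque acts about the center; L_before = L_after.
I_p = (1.76)(0.347)² = 0.2119 kg·m².
Added inertia Σmr² = (0.954)(0.336)² + (1.39)(0.321)² = 0.2509 kg·m²; I_f = 0.2119 + 0.2509 = 0.4628 kg·m².
ω_f = I_p ω_i / I_f = (0.2119)(1.62) / 0.4628 = 0.7417 rad/s.
KE_i = ½(0.2119)(1.620 rad/s)² = 0.2781 J; KE_f = ½(0.4628)(0.7417)² = 0.1273 J.
Fraction lost = 0.5421.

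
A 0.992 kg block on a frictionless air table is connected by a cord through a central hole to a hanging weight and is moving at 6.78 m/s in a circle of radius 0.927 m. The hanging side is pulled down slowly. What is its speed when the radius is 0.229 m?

v₂ ≈ 27.4 m/s

Central (radial) force ⇒ zero torque about the center ⇒ m v r is constant.
v₂ = v₁ r₁ / r₂ = (6.78)(0.927) / (0.229) = 27.45 m/s.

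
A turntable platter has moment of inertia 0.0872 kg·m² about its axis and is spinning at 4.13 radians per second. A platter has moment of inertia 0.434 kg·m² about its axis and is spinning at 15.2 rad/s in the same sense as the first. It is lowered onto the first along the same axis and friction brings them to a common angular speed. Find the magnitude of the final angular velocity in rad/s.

The coupling torques are internal; angular momentum about the shared axis is conserved.
Taking A's sense as positive: L = (0.08720)(4.13) + (0.4340)(15.2) = 6.957 kg·m²·rad/s.
Combined I = 0.08720 + 0.4340 = 0.5212 kg·m².
ω_f = L / I = 6.957 / 0.5212 = 13.35 rad/s.

|ω_f| ≈ 13.3 rad/s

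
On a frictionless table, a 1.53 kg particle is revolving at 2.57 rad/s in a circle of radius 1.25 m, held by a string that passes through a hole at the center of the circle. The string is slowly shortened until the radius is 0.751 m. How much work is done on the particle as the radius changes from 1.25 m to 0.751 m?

W ≈ 14.0 J

No torque about the axis ⇒ m r₁² ω₁ = m r₂² ω₂.
ω₂ = ω₁ (r₁/r₂)² = (2.57)(1.25/0.751)² = 7.120 rad/s.
W = ΔKE = ½m(v₂² − v₁²) = 13.98 J.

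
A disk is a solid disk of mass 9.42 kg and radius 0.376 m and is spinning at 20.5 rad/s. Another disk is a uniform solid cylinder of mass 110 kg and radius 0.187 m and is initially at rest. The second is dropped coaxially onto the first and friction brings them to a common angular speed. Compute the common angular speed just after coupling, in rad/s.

|ω_f| ≈ 5.27 rad/s

The coupling torques are internal; angular momentum about the shared axis is conserved.
Moments of inertia: I_A = ½(9.42)(0.376)² = 0.6659 kg·m²; I_B = ½(110)(0.187)² = 1.923 kg·m².
Taking A's sense as positive: L = (0.6659)(20.5) = 13.65 kg·m²·rad/s.
Combined I = 0.6659 + 1.923 = 2.589 kg·m².
ω_f = L / I = 13.65 / 2.589 = 5.272 rad/s.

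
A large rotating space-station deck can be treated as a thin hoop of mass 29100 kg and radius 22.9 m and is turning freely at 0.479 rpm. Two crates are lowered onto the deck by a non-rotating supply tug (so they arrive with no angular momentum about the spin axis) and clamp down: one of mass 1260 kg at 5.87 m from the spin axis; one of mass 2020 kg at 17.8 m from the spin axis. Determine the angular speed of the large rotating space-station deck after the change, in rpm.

No external torque acts about the spin axis; L_before = L_after.
I_p = (29100)(22.9)² = 1.526e+07 kg·m².
Added inertia Σmr² = (1260)(5.87)² + (2020)(17.8)² = 6.834e+05 kg·m²; I_f = 1.526e+07 + 6.834e+05 = 1.594e+07 kg·m².
ω_f = I_p ω_i / I_f = (1.526e+07)(0.479) / 1.594e+07 = 0.4585 rpm.

ω_f ≈ 0.458 rpm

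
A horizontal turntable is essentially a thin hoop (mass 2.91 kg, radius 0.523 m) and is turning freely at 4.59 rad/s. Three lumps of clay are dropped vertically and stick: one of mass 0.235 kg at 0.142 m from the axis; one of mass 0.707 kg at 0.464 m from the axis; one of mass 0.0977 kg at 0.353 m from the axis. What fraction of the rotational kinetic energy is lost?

No external torque acts about the axis; L_before = L_after.
I_p = (2.91)(0.523)² = 0.7960 kg·m².
Added inertia Σmr² = (0.235)(0.142)² + (0.707)(0.464)² + (0.0977)(0.353)² = 0.1691 kg·m²; I_f = 0.7960 + 0.1691 = 0.9651 kg·m².
ω_f = I_p ω_i / I_f = (0.7960)(4.59) / 0.9651 = 3.786 rad/s.
KE_i = ½(0.7960)(4.590 rad/s)² = 8.385 J; KE_f = ½(0.9651)(3.786)² = 6.915 J.
Fraction lost = 0.1752.

fraction ≈ 0.175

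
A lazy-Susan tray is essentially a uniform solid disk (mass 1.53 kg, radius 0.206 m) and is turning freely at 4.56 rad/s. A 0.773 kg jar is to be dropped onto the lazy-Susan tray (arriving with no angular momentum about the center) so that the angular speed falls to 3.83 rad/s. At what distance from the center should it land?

No external torque acts about the center; L_before = L_after.
I_p = ½(1.53)(0.206)² = 0.03246 kg·m².
I_p ω_i = (I_p + m r²) ω_f ⇒ m r² = I_p(ω_i/ω_f − 1) = 0.03246(4.56/3.83 − 1) = 0.006188 kg·m².
r = √(0.006188/0.773) = 0.08947 m.

r ≈ 0.0895 m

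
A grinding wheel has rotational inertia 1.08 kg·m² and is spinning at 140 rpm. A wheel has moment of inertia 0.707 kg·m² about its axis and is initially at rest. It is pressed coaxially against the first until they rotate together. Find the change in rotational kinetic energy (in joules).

The coupling torques are internal; angular momentum about the shared axis is conserved.
Taking A's sense as positive: L = (1.080)(140) = 151.2 kg·m²·rpm.
Combined I = 1.080 + 0.7070 = 1.787 kg·m².
ω_f = L / I = 151.2 / 1.787 = 84.61 rpm.
KE_i = ½ΣIω² = 116.1 J; KE_f = ½(1.787)(8.860)² = 70.15 J.

ΔKE ≈ -45.9 J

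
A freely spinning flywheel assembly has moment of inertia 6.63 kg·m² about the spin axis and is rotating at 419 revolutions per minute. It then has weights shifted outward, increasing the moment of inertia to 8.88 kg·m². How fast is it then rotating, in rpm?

No external torque acts about the spin axis, so angular momentum is conserved.
ω₂ = I₁ω₁ / I₂ = (6.630)(419 rpm) / (8.880) = 312.8 rpm.

ω₂ ≈ 313 rpm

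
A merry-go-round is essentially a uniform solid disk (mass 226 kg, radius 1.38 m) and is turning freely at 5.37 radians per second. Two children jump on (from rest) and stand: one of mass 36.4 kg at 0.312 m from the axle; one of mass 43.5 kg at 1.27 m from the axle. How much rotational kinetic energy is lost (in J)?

energy lost ≈ 792 J

The added mass arrives with no angular momentum about the axle, and any external torque about the axle is negligible, so the system's angular momentum is conserved.
I_p = ½(226)(1.38)² = 215.2 kg·m².
Added inertia Σmr² = (36.4)(0.312)² + (43.5)(1.27)² = 73.70 kg·m²; I_f = 215.2 + 73.70 = 288.9 kg·m².
ω_f = I_p ω_i / I_f = (215.2)(5.37) / 288.9 = 4.000 rad/s.
KE_i = ½(215.2)(5.370 rad/s)² = 3103 J; KE_f = ½(288.9)(4.000)² = 2311 J.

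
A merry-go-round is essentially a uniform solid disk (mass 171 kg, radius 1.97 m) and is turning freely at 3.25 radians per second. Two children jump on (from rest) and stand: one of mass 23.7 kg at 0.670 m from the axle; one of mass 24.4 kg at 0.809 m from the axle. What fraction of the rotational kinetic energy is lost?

The added mass arrives with no angular momentum about the axle, and any external torque about the axle is negligible, so the system's angular momentum is conserved.
I_p = ½(171)(1.97)² = 331.8 kg·m².
Added inertia Σmr² = (23.7)(0.670)² + (24.4)(0.809)² = 26.61 kg·m²; I_f = 331.8 + 26.61 = 358.4 kg·m².
ω_f = I_p ω_i / I_f = (331.8)(3.25) / 358.4 = 3.009 rad/s.
KE_i = ½(331.8)(3.250 rad/s)² = 1752 J; KE_f = ½(358.4)(3.009)² = 1622 J.
Fraction lost = 0.07424.

fraction ≈ 0.0742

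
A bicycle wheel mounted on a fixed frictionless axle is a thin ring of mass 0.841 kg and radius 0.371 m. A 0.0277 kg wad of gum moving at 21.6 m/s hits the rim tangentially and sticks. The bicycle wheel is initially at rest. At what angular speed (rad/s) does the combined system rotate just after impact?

|ω_f| ≈ 1.86 rad/s

The axle reaction passes through the axle and exerts no torque about it; angular momentum about the axle is conserved through the impact.
I_p = (0.841)(0.371)² = 0.1158 kg·m². Taking the sense of the wad of gum's angular momentum as positive, L_{wad} = m v R = (0.0277)(21.6)(0.371) = 0.2220 kg·m²/s.
L_i = 0 + 0.2220 = 0.2220 kg·m²/s.
After sticking, I_f = I_p + m R² = 0.1158 + (0.0277)(0.371)² = 0.1196 kg·m².
ω_f = L_i / I_f = 0.2220 / 0.1196 = 1.856 rad/s.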